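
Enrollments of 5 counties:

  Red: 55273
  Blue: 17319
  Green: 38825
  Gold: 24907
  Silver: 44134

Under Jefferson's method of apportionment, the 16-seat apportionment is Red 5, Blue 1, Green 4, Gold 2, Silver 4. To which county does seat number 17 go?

Red

Priority for the next seat is population ÷ (current seats + 1).
Priorities: Red 9212.167, Blue 8659.500, Green 7765.000, Gold 8302.333, Silver 8826.800.
Highest priority: Red.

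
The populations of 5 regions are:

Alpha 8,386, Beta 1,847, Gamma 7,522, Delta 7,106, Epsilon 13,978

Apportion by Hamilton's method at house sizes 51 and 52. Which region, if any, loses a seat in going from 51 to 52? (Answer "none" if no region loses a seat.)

At 51 seats: Alpha 11, Beta 3, Gamma 10, Delta 9, Epsilon 18.
At 52 seats: Alpha 11, Beta 2, Gamma 10, Delta 10, Epsilon 19.
Beta drops from 3 to 2.

Beta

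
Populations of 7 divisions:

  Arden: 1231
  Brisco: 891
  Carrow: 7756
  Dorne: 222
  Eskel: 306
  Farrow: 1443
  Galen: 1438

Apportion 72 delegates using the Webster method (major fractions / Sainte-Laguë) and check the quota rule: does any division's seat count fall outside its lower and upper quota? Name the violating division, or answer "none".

Carrow

Standard quotas: Arden 6.671, Brisco 4.828, Carrow 42.028, Dorne 1.203, Eskel 1.658, Farrow 7.819, Galen 7.792.
Webster allocation: Arden 7, Brisco 5, Carrow 41, Dorne 1, Eskel 2, Farrow 8, Galen 8.
Carrow has quota 42.028 (lower 42, upper 43) but receives 41 — outside the quota interval.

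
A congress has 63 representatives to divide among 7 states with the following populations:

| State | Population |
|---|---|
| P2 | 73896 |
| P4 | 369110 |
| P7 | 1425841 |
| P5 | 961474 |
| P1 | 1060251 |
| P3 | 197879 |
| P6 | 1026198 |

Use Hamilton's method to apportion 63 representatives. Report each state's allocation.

Total 5114649; standard divisor 5114649/63 ≈ 81184.905.
Standard quotas: P2 0.9102, P4 4.5465, P7 17.5629, P5 11.8430, P1 13.0597, P3 2.4374, P6 12.6403.
Lower quotas: P2 0, P4 4, P7 17, P5 11, P1 13, P3 2, P6 12 (sum 59, leaving 4 seats).
Remainders in descending order: P2 0.9102, P5 0.8430, P6 0.6403, P7 0.5629, P4 0.5465, P3 0.4374, P1 0.0597.
Largest remainders: P2, P5, P6, P7 receive the extra seats.

P2 1; P4 4; P7 18; P5 12; P1 13; P3 2; P6 13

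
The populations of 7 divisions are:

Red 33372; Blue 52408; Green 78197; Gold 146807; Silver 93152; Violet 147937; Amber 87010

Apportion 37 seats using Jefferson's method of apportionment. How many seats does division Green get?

Standard divisor 638883/37 ≈ 17267.108; standard quotas: Red 1.933, Blue 3.035, Green 4.529, Gold 8.502, Silver 5.395, Violet 8.568, Amber 5.039.
Rounding down gives 1, 3, 4, 8, 5, 8, 5 = 34 seats, so the divisor must be adjusted.
With modified divisor 16000: modified quotas Red 2.086, Blue 3.276, Green 4.887, Gold 9.175, Silver 5.822, Violet 9.246, Amber 5.438.
Rounding down: Red 2, Blue 3, Green 4, Gold 9, Silver 5, Violet 9, Amber 5 (total 37).
Green receives 4.

4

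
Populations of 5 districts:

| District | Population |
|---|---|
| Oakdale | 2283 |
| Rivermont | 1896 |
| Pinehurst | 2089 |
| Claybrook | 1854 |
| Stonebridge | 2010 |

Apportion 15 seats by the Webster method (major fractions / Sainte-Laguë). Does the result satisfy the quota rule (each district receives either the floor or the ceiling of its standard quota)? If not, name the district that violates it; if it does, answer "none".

none

Standard quotas: Oakdale 3.380, Rivermont 2.807, Pinehurst 3.093, Claybrook 2.745, Stonebridge 2.976.
Webster allocation: Oakdale 3, Rivermont 3, Pinehurst 3, Claybrook 3, Stonebridge 3.
Every allocation lies between the lower and upper quota.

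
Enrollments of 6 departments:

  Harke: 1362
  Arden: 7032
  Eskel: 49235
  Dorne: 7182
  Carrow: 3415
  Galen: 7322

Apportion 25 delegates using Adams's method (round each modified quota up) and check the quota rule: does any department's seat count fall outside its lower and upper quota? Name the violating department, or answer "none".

Standard quotas: Harke 0.451, Arden 2.327, Eskel 16.293, Dorne 2.377, Carrow 1.130, Galen 2.423.
Adams allocation: Harke 1, Arden 2, Eskel 15, Dorne 3, Carrow 1, Galen 3.
Eskel has quota 16.293 (lower 16, upper 17) but receives 15 — outside the quota interval.

Eskel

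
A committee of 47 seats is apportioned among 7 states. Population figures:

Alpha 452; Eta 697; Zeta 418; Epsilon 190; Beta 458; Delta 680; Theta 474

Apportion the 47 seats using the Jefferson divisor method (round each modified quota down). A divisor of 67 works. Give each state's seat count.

Alpha=6; Eta=10; Zeta=6; Epsilon=2; Beta=6; Delta=10; Theta=7

With modified divisor 67: modified quotas Alpha 6.746, Eta 10.403, Zeta 6.239, Epsilon 2.836, Beta 6.836, Delta 10.149, Theta 7.075.
Rounding down: Alpha 6, Eta 10, Zeta 6, Epsilon 2, Beta 6, Delta 10, Theta 7 (total 47).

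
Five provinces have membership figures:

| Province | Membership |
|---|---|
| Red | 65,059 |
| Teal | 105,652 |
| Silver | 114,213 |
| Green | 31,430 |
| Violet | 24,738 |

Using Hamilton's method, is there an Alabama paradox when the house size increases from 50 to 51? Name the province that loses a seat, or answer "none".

Violet

At 50 seats: Red 9, Teal 15, Silver 17, Green 5, Violet 4.
At 51 seats: Red 10, Teal 16, Silver 17, Green 5, Violet 3.
Violet drops from 4 to 3.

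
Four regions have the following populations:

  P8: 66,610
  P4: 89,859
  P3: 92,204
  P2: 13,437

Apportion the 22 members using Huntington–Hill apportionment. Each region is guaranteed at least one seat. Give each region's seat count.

With divisor 12085: modified quotas P8 5.512, P4 7.436, P3 7.630, P2 1.112.
Geometric-mean thresholds: P8 √(5·6)=5.477, P4 √(7·8)=7.483, P3 √(7·8)=7.483, P2 √(1·2)=1.414.
Each quota rounded against its threshold gives P8 6, P4 7, P3 8, P2 1 (total 22).

P8=6; P4=7; P3=8; P2=1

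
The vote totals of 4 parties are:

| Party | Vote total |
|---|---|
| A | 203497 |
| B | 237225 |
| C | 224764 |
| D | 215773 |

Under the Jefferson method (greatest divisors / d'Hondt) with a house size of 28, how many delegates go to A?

6

Standard divisor 881259/28 ≈ 31473.536; standard quotas: A 6.466, B 7.537, C 7.141, D 6.856.
Rounding down gives 6, 7, 7, 6 = 26 seats, so the divisor must be adjusted.
With modified divisor 29400: modified quotas A 6.922, B 8.069, C 7.645, D 7.339.
Rounding down: A 6, B 8, C 7, D 7 (total 28).
A receives 6.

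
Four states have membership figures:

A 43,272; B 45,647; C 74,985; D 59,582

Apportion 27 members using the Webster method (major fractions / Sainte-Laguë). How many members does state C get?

9

Standard divisor 223486/27 ≈ 8277.259; standard quotas: A 5.228, B 5.515, C 9.059, D 7.198.
Rounding to the nearest integer gives A 5, B 6, C 9, D 7 — total 27, matching the house size, so no adjustment is needed.
C receives 9.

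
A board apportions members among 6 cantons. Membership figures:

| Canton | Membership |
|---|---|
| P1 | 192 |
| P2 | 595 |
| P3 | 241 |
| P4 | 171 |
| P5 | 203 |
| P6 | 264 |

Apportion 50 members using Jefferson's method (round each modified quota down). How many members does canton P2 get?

18

Standard divisor 1666/50 ≈ 33.32; standard quotas: P1 5.762, P2 17.857, P3 7.233, P4 5.132, P5 6.092, P6 7.923.
Rounding down gives 5, 17, 7, 5, 6, 7 = 47 seats, so the divisor must be adjusted.
With modified divisor 31.7: modified quotas P1 6.057, P2 18.770, P3 7.603, P4 5.394, P5 6.404, P6 8.328.
Rounding down: P1 6, P2 18, P3 7, P4 5, P5 6, P6 8 (total 50).
P2 receives 18.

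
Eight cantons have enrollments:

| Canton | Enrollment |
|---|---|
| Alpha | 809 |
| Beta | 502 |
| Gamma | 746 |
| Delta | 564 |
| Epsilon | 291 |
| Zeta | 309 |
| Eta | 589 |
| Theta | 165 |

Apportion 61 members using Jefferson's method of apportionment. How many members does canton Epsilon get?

4

Standard divisor 3975/61 ≈ 65.164; standard quotas: Alpha 12.415, Beta 7.704, Gamma 11.448, Delta 8.655, Epsilon 4.466, Zeta 4.742, Eta 9.039, Theta 2.532.
Rounding down gives 12, 7, 11, 8, 4, 4, 9, 2 = 57 seats, so the divisor must be adjusted.
With modified divisor 62.06: modified quotas Alpha 13.036, Beta 8.089, Gamma 12.021, Delta 9.088, Epsilon 4.689, Zeta 4.979, Eta 9.491, Theta 2.659.
Rounding down: Alpha 13, Beta 8, Gamma 12, Delta 9, Epsilon 4, Zeta 4, Eta 9, Theta 2 (total 61).
Epsilon receives 4.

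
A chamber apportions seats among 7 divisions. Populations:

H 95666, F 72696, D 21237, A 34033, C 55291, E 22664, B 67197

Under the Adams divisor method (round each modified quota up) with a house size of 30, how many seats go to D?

2

Standard divisor 368784/30 ≈ 12292.8; standard quotas: H 7.782, F 5.914, D 1.728, A 2.769, C 4.498, E 1.844, B 5.466.
Rounding up gives 8, 6, 2, 3, 5, 2, 6 = 32 seats, so the divisor must be adjusted.
With modified divisor 13740: modified quotas H 6.963, F 5.291, D 1.546, A 2.477, C 4.024, E 1.649, B 4.891.
Rounding up: H 7, F 6, D 2, A 3, C 5, E 2, B 5 (total 30).
D receives 2.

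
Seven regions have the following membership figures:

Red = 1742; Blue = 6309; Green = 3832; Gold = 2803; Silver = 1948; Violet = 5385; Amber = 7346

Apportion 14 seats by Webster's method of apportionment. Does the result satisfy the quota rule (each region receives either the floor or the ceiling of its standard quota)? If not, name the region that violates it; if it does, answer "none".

none

Standard quotas: Red 0.831, Blue 3.008, Green 1.827, Gold 1.336, Silver 0.929, Violet 2.567, Amber 3.502.
Webster allocation: Red 1, Blue 3, Green 2, Gold 1, Silver 1, Violet 3, Amber 3.
Every allocation lies between the lower and upper quota.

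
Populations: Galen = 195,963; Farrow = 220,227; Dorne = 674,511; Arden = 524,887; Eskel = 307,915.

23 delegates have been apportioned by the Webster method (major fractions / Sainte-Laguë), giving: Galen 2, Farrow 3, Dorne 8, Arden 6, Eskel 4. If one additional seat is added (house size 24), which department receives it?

Arden

Priority for the next seat is population ÷ (current seats + 0.5).
Priorities: Galen 78385.200, Farrow 62922.000, Dorne 79354.235, Arden 80751.846, Eskel 68425.556.
Highest priority: Arden.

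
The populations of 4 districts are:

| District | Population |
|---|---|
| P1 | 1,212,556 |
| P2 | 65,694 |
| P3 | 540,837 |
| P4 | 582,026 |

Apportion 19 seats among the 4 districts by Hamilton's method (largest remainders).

P1=10, P2=0, P3=4, P4=5

The standard divisor is 2401113/19 ≈ 126374.368.
Standard quotas: P1 9.5950, P2 0.5198, P3 4.2796, P4 4.6056.
Lower quotas: P1 9, P2 0, P3 4, P4 4 (sum 17, leaving 2 seats).
Remainders in descending order: P4 0.6056, P1 0.5950, P2 0.5198, P3 0.2796.
Largest remainders: P4, P1 receive the extra seats.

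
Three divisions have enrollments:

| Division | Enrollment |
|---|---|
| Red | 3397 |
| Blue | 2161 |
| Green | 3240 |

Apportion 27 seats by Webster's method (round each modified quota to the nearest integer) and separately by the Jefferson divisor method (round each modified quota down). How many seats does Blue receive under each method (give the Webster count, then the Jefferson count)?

Webster: Red 10, Blue 7, Green 10.
Jefferson: Red 11, Blue 6, Green 10.
Blue gets 7 under Webster and 6 under Jefferson.

7 and 6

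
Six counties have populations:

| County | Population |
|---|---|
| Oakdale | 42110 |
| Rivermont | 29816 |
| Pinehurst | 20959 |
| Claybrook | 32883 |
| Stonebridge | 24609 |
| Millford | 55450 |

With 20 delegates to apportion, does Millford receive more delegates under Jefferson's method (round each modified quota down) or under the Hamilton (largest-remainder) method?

Jefferson: Oakdale 4, Rivermont 3, Pinehurst 2, Claybrook 3, Stonebridge 2, Millford 6.
Hamilton: Oakdale 4, Rivermont 3, Pinehurst 2, Claybrook 3, Stonebridge 3, Millford 5.
Millford gets 6 under Jefferson and 5 under Hamilton.

Jefferson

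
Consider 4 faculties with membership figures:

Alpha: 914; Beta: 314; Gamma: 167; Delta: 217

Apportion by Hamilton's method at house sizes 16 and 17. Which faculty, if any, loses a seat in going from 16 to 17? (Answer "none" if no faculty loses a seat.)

none

At 16 seats: Alpha 9, Beta 3, Gamma 2, Delta 2.
At 17 seats: Alpha 10, Beta 3, Gamma 2, Delta 2.
No faculty's allocation decreased.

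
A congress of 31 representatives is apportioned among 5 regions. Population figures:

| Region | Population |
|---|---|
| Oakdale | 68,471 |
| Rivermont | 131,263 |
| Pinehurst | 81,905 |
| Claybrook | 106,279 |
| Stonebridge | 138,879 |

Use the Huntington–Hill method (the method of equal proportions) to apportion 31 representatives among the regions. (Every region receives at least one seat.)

Oakdale: 4, Rivermont: 8, Pinehurst: 5, Claybrook: 6, Stonebridge: 8

With divisor 16970: modified quotas Oakdale 4.035, Rivermont 7.735, Pinehurst 4.826, Claybrook 6.263, Stonebridge 8.184.
Geometric-mean thresholds: Oakdale √(4·5)=4.472, Rivermont √(7·8)=7.483, Pinehurst √(4·5)=4.472, Claybrook √(6·7)=6.481, Stonebridge √(8·9)=8.485.
Each quota rounded against its threshold gives Oakdale 4, Rivermont 8, Pinehurst 5, Claybrook 6, Stonebridge 8 (total 31).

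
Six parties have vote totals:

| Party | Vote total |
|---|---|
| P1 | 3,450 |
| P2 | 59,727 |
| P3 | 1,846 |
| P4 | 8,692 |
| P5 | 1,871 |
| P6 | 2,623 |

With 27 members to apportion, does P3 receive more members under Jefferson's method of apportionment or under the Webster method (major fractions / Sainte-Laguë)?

Jefferson: P1 1, P2 22, P3 0, P4 3, P5 0, P6 1.
Webster: P1 1, P2 20, P3 1, P4 3, P5 1, P6 1.
P3 gets 0 under Jefferson and 1 under Webster.

Webster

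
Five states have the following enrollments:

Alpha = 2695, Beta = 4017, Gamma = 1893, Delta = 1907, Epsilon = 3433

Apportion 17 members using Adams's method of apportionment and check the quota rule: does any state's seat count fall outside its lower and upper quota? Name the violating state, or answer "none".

none

Standard quotas: Alpha 3.285, Beta 4.897, Gamma 2.308, Delta 2.325, Epsilon 4.185.
Adams allocation: Alpha 3, Beta 5, Gamma 2, Delta 3, Epsilon 4.
Every allocation lies between the lower and upper quota.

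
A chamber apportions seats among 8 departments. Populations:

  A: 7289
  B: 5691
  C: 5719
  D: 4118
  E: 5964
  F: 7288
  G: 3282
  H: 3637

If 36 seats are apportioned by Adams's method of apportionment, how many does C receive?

5

Standard divisor 42988/36 ≈ 1194.111; standard quotas: A 6.104, B 4.766, C 4.789, D 3.449, E 4.995, F 6.103, G 2.748, H 3.046.
Rounding up gives 7, 5, 5, 4, 5, 7, 3, 4 = 40 seats, so the divisor must be adjusted.
With modified divisor 1400: modified quotas A 5.206, B 4.065, C 4.085, D 2.941, E 4.260, F 5.206, G 2.344, H 2.598.
Rounding up: A 6, B 5, C 5, D 3, E 5, F 6, G 3, H 3 (total 36).
C receives 5.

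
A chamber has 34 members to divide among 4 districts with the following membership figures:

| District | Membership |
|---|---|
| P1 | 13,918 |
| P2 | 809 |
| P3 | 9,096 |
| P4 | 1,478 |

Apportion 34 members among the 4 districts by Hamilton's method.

P1 19; P2 1; P3 12; P4 2

Standard divisor: 25301 ÷ 34 ≈ 744.147.
Standard quotas: P1 18.7033, P2 1.0872, P3 12.2234, P4 1.9862.
Lower quotas: P1 18, P2 1, P3 12, P4 1 (sum 32, leaving 2 seats).
Remainders in descending order: P4 0.9862, P1 0.7033, P3 0.2234, P2 0.0872.
The surplus seats go to P4, P1.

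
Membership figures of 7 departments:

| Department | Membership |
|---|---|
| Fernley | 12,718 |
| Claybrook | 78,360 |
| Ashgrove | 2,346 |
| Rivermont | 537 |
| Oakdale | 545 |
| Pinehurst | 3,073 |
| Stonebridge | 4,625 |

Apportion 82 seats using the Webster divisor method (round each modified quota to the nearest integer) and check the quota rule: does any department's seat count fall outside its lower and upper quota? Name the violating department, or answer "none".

Claybrook

Standard quotas: Fernley 10.204, Claybrook 62.870, Ashgrove 1.882, Rivermont 0.431, Oakdale 0.437, Pinehurst 2.466, Stonebridge 3.711.
Webster allocation: Fernley 10, Claybrook 64, Ashgrove 2, Rivermont 0, Oakdale 0, Pinehurst 2, Stonebridge 4.
Claybrook has quota 62.870 (lower 62, upper 63) but receives 64 — outside the quota interval.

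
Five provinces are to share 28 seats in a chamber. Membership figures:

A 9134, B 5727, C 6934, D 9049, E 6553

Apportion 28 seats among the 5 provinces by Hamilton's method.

Standard divisor: 37397 ÷ 28 ≈ 1335.607.
Standard quotas: A 6.8388, B 4.2879, C 5.1916, D 6.7752, E 4.9064.
Lower quotas: A 6, B 4, C 5, D 6, E 4 (sum 25, leaving 3 seats).
Remainders in descending order: E 0.9064, A 0.8388, D 0.7752, B 0.2879, C 0.1916.
Largest remainders: E, A, D receive the extra seats.

A 7; B 4; C 5; D 7; E 5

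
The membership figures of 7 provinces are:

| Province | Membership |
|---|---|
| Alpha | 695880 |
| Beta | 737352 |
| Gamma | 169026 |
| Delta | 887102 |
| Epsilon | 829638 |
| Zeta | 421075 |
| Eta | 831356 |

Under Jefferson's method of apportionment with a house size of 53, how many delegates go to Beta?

Standard divisor 4571429/53 ≈ 86253.377; standard quotas: Alpha 8.068, Beta 8.549, Gamma 1.960, Delta 10.285, Epsilon 9.619, Zeta 4.882, Eta 9.639.
Rounding down gives 8, 8, 1, 10, 9, 4, 9 = 49 seats, so the divisor must be adjusted.
With modified divisor 82400: modified quotas Alpha 8.445, Beta 8.948, Gamma 2.051, Delta 10.766, Epsilon 10.068, Zeta 5.110, Eta 10.089.
Rounding down: Alpha 8, Beta 8, Gamma 2, Delta 10, Epsilon 10, Zeta 5, Eta 10 (total 53).
Beta receives 8.

8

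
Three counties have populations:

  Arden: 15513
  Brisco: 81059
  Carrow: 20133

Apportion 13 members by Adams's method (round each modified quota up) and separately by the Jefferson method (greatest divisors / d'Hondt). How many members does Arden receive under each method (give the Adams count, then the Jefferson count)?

Adams: Arden 2, Brisco 9, Carrow 2.
Jefferson: Arden 1, Brisco 10, Carrow 2.
Arden gets 2 under Adams and 1 under Jefferson.

2 and 1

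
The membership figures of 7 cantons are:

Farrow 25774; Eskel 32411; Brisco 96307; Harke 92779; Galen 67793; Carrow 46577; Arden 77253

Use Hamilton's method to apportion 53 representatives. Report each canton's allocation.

Standard divisor: 438894 ÷ 53 ≈ 8281.019.
Standard quotas: Farrow 3.1124, Eskel 3.9139, Brisco 11.6298, Harke 11.2038, Galen 8.1866, Carrow 5.6245, Arden 9.3289.
Lower quotas: Farrow 3, Eskel 3, Brisco 11, Harke 11, Galen 8, Carrow 5, Arden 9 (sum 50, leaving 3 seats).
Remainders in descending order: Eskel 0.9139, Brisco 0.6298, Carrow 0.6245, Arden 0.3289, Harke 0.2038, Galen 0.1866, Farrow 0.1124.
Largest remainders: Eskel, Brisco, Carrow receive the extra seats.

Farrow 3, Eskel 4, Brisco 12, Harke 11, Galen 8, Carrow 6, Arden 9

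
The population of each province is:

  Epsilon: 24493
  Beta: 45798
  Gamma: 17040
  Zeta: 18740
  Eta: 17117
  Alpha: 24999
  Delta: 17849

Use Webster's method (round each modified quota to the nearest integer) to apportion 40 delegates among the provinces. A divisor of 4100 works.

With modified divisor 4100: modified quotas Epsilon 5.974, Beta 11.170, Gamma 4.156, Zeta 4.571, Eta 4.175, Alpha 6.097, Delta 4.353.
Rounding to the nearest integer: Epsilon 6, Beta 11, Gamma 4, Zeta 5, Eta 4, Alpha 6, Delta 4 (total 40).

Epsilon=6; Beta=11; Gamma=4; Zeta=5; Eta=4; Alpha=6; Delta=4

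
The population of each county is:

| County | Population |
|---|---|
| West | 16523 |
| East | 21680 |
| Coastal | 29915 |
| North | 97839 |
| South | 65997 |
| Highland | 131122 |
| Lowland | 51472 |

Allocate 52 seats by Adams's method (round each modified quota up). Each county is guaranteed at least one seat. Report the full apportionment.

Standard divisor 414548/52 ≈ 7972.077; standard quotas: West 2.073, East 2.719, Coastal 3.752, North 12.273, South 8.279, Highland 16.448, Lowland 6.457.
Rounding up gives 3, 3, 4, 13, 9, 17, 7 = 56 seats, so the divisor must be adjusted.
With modified divisor 8400: modified quotas West 1.967, East 2.581, Coastal 3.561, North 11.648, South 7.857, Highland 15.610, Lowland 6.128.
Rounding up: West 2, East 3, Coastal 4, North 12, South 8, Highland 16, Lowland 7 (total 52).

West: 2; East: 3; Coastal: 4; North: 12; South: 8; Highland: 16; Lowland: 7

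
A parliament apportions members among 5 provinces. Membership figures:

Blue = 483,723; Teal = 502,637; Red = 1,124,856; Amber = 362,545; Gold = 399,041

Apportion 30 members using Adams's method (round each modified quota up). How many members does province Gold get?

4

Standard divisor 2872802/30 ≈ 95760.067; standard quotas: Blue 5.051, Teal 5.249, Red 11.747, Amber 3.786, Gold 4.167.
Rounding up gives 6, 6, 12, 4, 5 = 33 seats, so the divisor must be adjusted.
With modified divisor 101400: modified quotas Blue 4.770, Teal 4.957, Red 11.093, Amber 3.575, Gold 3.935.
Rounding up: Blue 5, Teal 5, Red 12, Amber 4, Gold 4 (total 30).
Gold receives 4.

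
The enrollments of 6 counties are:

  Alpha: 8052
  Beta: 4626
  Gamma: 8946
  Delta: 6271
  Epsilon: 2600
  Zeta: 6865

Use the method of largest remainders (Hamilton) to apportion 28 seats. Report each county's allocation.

Total 37360; standard divisor 37360/28 ≈ 1334.286.
Standard quotas: Alpha 6.0347, Beta 3.4670, Gamma 6.7047, Delta 4.6999, Epsilon 1.9486, Zeta 5.1451.
Lower quotas: Alpha 6, Beta 3, Gamma 6, Delta 4, Epsilon 1, Zeta 5 (sum 25, leaving 3 seats).
Remainders in descending order: Epsilon 0.9486, Gamma 0.7047, Delta 0.6999, Beta 0.4670, Zeta 0.1451, Alpha 0.0347.
Largest remainders: Epsilon, Gamma, Delta receive the extra seats.

Alpha 6, Beta 3, Gamma 7, Delta 5, Epsilon 2, Zeta 5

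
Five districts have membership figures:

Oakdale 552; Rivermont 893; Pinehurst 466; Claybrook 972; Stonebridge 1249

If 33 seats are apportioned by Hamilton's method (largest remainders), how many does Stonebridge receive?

10

Total 4132; standard divisor 4132/33 ≈ 125.212.
Standard quotas: Oakdale 4.409, Rivermont 7.132, Pinehurst 3.722, Claybrook 7.763, Stonebridge 9.975.
Lower quotas: Oakdale 4, Rivermont 7, Pinehurst 3, Claybrook 7, Stonebridge 9 (sum 30, leaving 3 seats).
Remainders in descending order: Stonebridge 0.975, Claybrook 0.763, Pinehurst 0.722, Oakdale 0.409, Rivermont 0.132.
Largest remainders: Stonebridge, Claybrook, Pinehurst receive the extra seats.
Stonebridge receives 10.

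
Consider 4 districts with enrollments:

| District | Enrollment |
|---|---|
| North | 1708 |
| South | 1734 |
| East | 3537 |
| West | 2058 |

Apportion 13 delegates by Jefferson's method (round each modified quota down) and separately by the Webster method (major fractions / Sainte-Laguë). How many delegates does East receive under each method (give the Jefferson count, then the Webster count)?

Jefferson: North 2, South 2, East 6, West 3.
Webster: North 2, South 3, East 5, West 3.
East gets 6 under Jefferson and 5 under Webster.

6 and 5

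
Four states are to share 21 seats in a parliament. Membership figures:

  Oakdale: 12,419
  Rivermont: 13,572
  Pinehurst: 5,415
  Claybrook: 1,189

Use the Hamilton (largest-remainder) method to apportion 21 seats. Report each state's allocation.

Oakdale 8, Rivermont 9, Pinehurst 3, Claybrook 1

Standard divisor: 32595 ÷ 21 ≈ 1552.143.
Standard quotas: Oakdale 8.0012, Rivermont 8.7440, Pinehurst 3.4887, Claybrook 0.7660.
Lower quotas: Oakdale 8, Rivermont 8, Pinehurst 3, Claybrook 0 (sum 19, leaving 2 seats).
Remainders in descending order: Claybrook 0.7660, Rivermont 0.7440, Pinehurst 0.4887, Oakdale 0.0012.
The surplus seats go to Claybrook, Rivermont.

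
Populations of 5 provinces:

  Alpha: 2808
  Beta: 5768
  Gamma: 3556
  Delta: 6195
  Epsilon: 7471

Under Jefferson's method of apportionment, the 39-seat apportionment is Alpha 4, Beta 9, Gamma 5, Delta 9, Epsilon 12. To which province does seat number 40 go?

Priority for the next seat is population ÷ (current seats + 1).
Priorities: Alpha 561.600, Beta 576.800, Gamma 592.667, Delta 619.500, Epsilon 574.692.
Highest priority: Delta.

Delta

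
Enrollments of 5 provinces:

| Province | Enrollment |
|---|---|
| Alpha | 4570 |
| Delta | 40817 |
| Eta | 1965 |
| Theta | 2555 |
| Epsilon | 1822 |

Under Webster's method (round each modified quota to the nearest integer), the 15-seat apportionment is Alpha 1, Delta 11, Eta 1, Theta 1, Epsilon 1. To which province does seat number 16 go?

Priority for the next seat is population ÷ (current seats + 0.5).
Priorities: Alpha 3046.667, Delta 3549.304, Eta 1310.000, Theta 1703.333, Epsilon 1214.667.
Highest priority: Delta.

Delta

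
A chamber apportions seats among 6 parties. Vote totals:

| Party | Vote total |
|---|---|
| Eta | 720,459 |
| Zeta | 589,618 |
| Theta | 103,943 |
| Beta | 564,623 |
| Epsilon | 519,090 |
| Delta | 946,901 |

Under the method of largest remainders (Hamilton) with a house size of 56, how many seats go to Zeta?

Total 3444634; standard divisor 3444634/56 ≈ 61511.321.
Standard quotas: Eta 11.7126, Zeta 9.5855, Theta 1.6898, Beta 9.1792, Epsilon 8.4389, Delta 15.3939.
Lower quotas: Eta 11, Zeta 9, Theta 1, Beta 9, Epsilon 8, Delta 15 (sum 53, leaving 3 seats).
Remainders in descending order: Eta 0.7126, Theta 0.6898, Zeta 0.5855, Epsilon 0.4389, Delta 0.3939, Beta 0.1792.
Largest remainders: Eta, Theta, Zeta receive the extra seats.
Zeta receives 10.

10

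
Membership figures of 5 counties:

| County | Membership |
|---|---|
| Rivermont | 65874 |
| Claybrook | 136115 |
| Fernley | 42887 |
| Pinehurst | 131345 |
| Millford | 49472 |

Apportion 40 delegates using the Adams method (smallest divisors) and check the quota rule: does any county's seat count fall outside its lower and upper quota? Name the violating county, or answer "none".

none

Standard quotas: Rivermont 6.190, Claybrook 12.790, Fernley 4.030, Pinehurst 12.342, Millford 4.649.
Adams allocation: Rivermont 6, Claybrook 13, Fernley 4, Pinehurst 12, Millford 5.
Every allocation lies between the lower and upper quota.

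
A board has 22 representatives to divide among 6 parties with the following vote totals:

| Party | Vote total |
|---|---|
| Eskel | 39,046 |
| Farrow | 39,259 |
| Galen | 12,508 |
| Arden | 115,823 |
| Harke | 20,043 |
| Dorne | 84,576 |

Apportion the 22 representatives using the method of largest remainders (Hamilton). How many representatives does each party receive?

Total 311255; standard divisor 311255/22 ≈ 14147.955.
Standard quotas: Eskel 2.7598, Farrow 2.7749, Galen 0.8841, Arden 8.1866, Harke 1.4167, Dorne 5.9780.
Lower quotas: Eskel 2, Farrow 2, Galen 0, Arden 8, Harke 1, Dorne 5 (sum 18, leaving 4 seats).
Remainders in descending order: Dorne 0.9780, Galen 0.8841, Farrow 0.7749, Eskel 0.7598, Harke 0.4167, Arden 0.1866.
Largest remainders: Dorne, Galen, Farrow, Eskel receive the extra seats.

Eskel 3; Farrow 3; Galen 1; Arden 8; Harke 1; Dorne 6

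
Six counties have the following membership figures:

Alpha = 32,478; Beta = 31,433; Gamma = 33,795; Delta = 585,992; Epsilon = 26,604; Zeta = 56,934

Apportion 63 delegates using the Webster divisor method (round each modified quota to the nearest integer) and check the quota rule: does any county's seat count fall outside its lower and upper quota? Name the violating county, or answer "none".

Standard quotas: Alpha 2.667, Beta 2.581, Gamma 2.775, Delta 48.118, Epsilon 2.185, Zeta 4.675.
Webster allocation: Alpha 3, Beta 3, Gamma 3, Delta 47, Epsilon 2, Zeta 5.
Delta has quota 48.118 (lower 48, upper 49) but receives 47 — outside the quota interval.

Delta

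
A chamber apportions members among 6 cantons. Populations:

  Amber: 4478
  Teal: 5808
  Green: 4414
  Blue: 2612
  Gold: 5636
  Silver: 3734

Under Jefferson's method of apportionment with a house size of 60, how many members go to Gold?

13

Standard divisor 26682/60 ≈ 444.7; standard quotas: Amber 10.070, Teal 13.060, Green 9.926, Blue 5.874, Gold 12.674, Silver 8.397.
Rounding down gives 10, 13, 9, 5, 12, 8 = 57 seats, so the divisor must be adjusted.
With modified divisor 420: modified quotas Amber 10.662, Teal 13.829, Green 10.510, Blue 6.219, Gold 13.419, Silver 8.890.
Rounding down: Amber 10, Teal 13, Green 10, Blue 6, Gold 13, Silver 8 (total 60).
Gold receives 13.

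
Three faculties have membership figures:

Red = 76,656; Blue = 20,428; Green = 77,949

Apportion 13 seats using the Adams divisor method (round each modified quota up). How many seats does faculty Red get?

Standard divisor 175033/13 ≈ 13464.077; standard quotas: Red 5.693, Blue 1.517, Green 5.789.
Rounding up gives 6, 2, 6 = 14 seats, so the divisor must be adjusted.
With modified divisor 15500: modified quotas Red 4.946, Blue 1.318, Green 5.029.
Rounding up: Red 5, Blue 2, Green 6 (total 13).
Red receives 5.

5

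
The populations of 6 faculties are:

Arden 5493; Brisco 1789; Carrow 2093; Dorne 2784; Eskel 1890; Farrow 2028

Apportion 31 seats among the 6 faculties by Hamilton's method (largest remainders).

Arden 11, Brisco 3, Carrow 4, Dorne 5, Eskel 4, Farrow 4

Standard divisor: 16077 ÷ 31 ≈ 518.613.
Standard quotas: Arden 10.5917, Brisco 3.4496, Carrow 4.0358, Dorne 5.3682, Eskel 3.6443, Farrow 3.9104.
Lower quotas: Arden 10, Brisco 3, Carrow 4, Dorne 5, Eskel 3, Farrow 3 (sum 28, leaving 3 seats).
Remainders in descending order: Farrow 0.9104, Eskel 0.6443, Arden 0.5917, Brisco 0.4496, Dorne 0.3682, Carrow 0.0358.
Largest remainders: Farrow, Eskel, Arden receive the extra seats.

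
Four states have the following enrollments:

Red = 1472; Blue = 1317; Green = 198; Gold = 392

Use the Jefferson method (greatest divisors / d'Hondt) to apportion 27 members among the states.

Red: 12, Blue: 11, Green: 1, Gold: 3

Standard divisor 3379/27 ≈ 125.148; standard quotas: Red 11.762, Blue 10.524, Green 1.582, Gold 3.132.
Rounding down gives 11, 10, 1, 3 = 25 seats, so the divisor must be adjusted.
With modified divisor 116: modified quotas Red 12.690, Blue 11.353, Green 1.707, Gold 3.379.
Rounding down: Red 12, Blue 11, Green 1, Gold 3 (total 27).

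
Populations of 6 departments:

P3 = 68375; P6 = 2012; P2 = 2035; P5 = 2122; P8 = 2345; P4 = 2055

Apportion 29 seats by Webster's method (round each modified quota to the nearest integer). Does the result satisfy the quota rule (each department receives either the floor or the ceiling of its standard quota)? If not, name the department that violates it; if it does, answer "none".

Standard quotas: P3 25.117, P6 0.739, P2 0.748, P5 0.780, P8 0.861, P4 0.755.
Webster allocation: P3 24, P6 1, P2 1, P5 1, P8 1, P4 1.
P3 has quota 25.117 (lower 25, upper 26) but receives 24 — outside the quota interval.

P3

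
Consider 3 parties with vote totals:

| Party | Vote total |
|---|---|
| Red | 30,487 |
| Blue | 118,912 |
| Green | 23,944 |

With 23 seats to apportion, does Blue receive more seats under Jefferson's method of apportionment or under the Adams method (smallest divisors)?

Jefferson: Red 4, Blue 16, Green 3.
Adams: Red 4, Blue 15, Green 4.
Blue gets 16 under Jefferson and 15 under Adams.

Jefferson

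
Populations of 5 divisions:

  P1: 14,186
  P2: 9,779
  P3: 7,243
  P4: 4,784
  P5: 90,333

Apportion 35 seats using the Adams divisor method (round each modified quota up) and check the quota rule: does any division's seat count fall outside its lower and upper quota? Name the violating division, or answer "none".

Standard quotas: P1 3.930, P2 2.709, P3 2.007, P4 1.325, P5 25.028.
Adams allocation: P1 4, P2 3, P3 2, P4 2, P5 24.
P5 has quota 25.028 (lower 25, upper 26) but receives 24 — outside the quota interval.

P5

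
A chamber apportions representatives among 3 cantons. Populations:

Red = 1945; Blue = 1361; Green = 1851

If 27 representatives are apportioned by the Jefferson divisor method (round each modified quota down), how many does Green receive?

10

Standard divisor 5157/27 ≈ 191; standard quotas: Red 10.183, Blue 7.126, Green 9.691.
Rounding down gives 10, 7, 9 = 26 seats, so the divisor must be adjusted.
With modified divisor 180: modified quotas Red 10.806, Blue 7.561, Green 10.283.
Rounding down: Red 10, Blue 7, Green 10 (total 27).
Green receives 10.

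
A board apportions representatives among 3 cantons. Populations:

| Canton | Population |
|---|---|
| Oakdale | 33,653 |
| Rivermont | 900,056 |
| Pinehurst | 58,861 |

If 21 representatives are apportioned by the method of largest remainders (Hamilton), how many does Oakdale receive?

Standard divisor: 992570 ÷ 21 ≈ 47265.238.
Standard quotas: Oakdale 0.7120, Rivermont 19.0427, Pinehurst 1.2453.
Lower quotas: Oakdale 0, Rivermont 19, Pinehurst 1 (sum 20, leaving 1 seat).
Remainders in descending order: Oakdale 0.7120, Pinehurst 0.2453, Rivermont 0.0427.
The surplus seat goes to Oakdale.
Oakdale receives 1.

1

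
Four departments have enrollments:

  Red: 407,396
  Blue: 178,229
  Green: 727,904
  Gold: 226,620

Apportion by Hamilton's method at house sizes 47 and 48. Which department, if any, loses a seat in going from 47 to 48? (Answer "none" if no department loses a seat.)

Blue

At 47 seats: Red 12, Blue 6, Green 22, Gold 7.
At 48 seats: Red 13, Blue 5, Green 23, Gold 7.
Blue drops from 6 to 5.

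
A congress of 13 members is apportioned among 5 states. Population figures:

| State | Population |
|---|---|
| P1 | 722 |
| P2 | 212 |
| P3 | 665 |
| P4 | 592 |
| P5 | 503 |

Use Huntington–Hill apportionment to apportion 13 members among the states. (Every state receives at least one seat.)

P1=4; P2=1; P3=3; P4=3; P5=2

With divisor 207: modified quotas P1 3.488, P2 1.024, P3 3.213, P4 2.860, P5 2.430.
Geometric-mean thresholds: P1 √(3·4)=3.464, P2 √(1·2)=1.414, P3 √(3·4)=3.464, P4 √(2·3)=2.449, P5 √(2·3)=2.449.
Each quota rounded against its threshold gives P1 4, P2 1, P3 3, P4 3, P5 2 (total 13).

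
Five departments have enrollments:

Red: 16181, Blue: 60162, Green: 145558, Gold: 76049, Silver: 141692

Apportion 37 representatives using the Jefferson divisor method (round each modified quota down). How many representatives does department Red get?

1

Standard divisor 439642/37 ≈ 11882.216; standard quotas: Red 1.362, Blue 5.063, Green 12.250, Gold 6.400, Silver 11.925.
Rounding down gives 1, 5, 12, 6, 11 = 35 seats, so the divisor must be adjusted.
With modified divisor 11000: modified quotas Red 1.471, Blue 5.469, Green 13.233, Gold 6.914, Silver 12.881.
Rounding down: Red 1, Blue 5, Green 13, Gold 6, Silver 12 (total 37).
Red receives 1.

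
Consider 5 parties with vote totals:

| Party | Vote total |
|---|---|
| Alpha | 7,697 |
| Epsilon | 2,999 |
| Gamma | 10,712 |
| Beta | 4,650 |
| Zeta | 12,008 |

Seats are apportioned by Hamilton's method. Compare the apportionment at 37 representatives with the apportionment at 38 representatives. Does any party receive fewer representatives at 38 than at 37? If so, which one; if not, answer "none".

Beta

At 37 seats: Alpha 7, Epsilon 3, Gamma 10, Beta 5, Zeta 12.
At 38 seats: Alpha 8, Epsilon 3, Gamma 11, Beta 4, Zeta 12.
Beta drops from 5 to 4.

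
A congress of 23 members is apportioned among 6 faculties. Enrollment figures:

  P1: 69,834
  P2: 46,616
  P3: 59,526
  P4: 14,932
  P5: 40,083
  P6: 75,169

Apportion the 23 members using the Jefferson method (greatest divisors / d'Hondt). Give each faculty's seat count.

Standard divisor 306160/23 ≈ 13311.304; standard quotas: P1 5.246, P2 3.502, P3 4.472, P4 1.122, P5 3.011, P6 5.647.
Rounding down gives 5, 3, 4, 1, 3, 5 = 21 seats, so the divisor must be adjusted.
With modified divisor 11800: modified quotas P1 5.918, P2 3.951, P3 5.045, P4 1.265, P5 3.397, P6 6.370.
Rounding down: P1 5, P2 3, P3 5, P4 1, P5 3, P6 6 (total 23).

P1 5, P2 3, P3 5, P4 1, P5 3, P6 6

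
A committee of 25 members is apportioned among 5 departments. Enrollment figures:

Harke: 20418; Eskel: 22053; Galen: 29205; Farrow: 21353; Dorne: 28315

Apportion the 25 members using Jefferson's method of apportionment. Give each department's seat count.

Harke=4; Eskel=5; Galen=6; Farrow=4; Dorne=6

Standard divisor 121344/25 ≈ 4853.76; standard quotas: Harke 4.207, Eskel 4.543, Galen 6.017, Farrow 4.399, Dorne 5.834.
Rounding down gives 4, 4, 6, 4, 5 = 23 seats, so the divisor must be adjusted.
With modified divisor 4300: modified quotas Harke 4.748, Eskel 5.129, Galen 6.792, Farrow 4.966, Dorne 6.585.
Rounding down: Harke 4, Eskel 5, Galen 6, Farrow 4, Dorne 6 (total 25).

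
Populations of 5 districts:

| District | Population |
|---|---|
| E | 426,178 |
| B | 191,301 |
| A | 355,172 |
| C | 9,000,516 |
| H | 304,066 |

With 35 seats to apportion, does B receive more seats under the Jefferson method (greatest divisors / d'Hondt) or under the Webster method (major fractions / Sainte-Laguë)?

Jefferson: E 1, B 0, A 1, C 32, H 1.
Webster: E 1, B 1, A 1, C 31, H 1.
B gets 0 under Jefferson and 1 under Webster.

Webster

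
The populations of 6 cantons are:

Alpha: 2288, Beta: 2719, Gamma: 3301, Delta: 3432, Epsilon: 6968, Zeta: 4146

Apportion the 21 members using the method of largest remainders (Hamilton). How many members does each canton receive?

Alpha 2, Beta 3, Gamma 3, Delta 3, Epsilon 6, Zeta 4

The standard divisor is 22854/21 ≈ 1088.286.
Standard quotas: Alpha 2.1024, Beta 2.4984, Gamma 3.0332, Delta 3.1536, Epsilon 6.4027, Zeta 3.8097.
Lower quotas: Alpha 2, Beta 2, Gamma 3, Delta 3, Epsilon 6, Zeta 3 (sum 19, leaving 2 seats).
Remainders in descending order: Zeta 0.8097, Beta 0.4984, Epsilon 0.4027, Delta 0.1536, Alpha 0.1024, Gamma 0.0332.
Largest remainders: Zeta, Beta receive the extra seats.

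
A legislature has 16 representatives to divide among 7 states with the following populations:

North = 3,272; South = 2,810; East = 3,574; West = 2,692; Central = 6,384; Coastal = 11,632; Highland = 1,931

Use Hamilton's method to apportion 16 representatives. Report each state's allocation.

Standard divisor: 32295 ÷ 16 ≈ 2018.438.
Standard quotas: North 1.6211, South 1.3922, East 1.7707, West 1.3337, Central 3.1628, Coastal 5.7629, Highland 0.9567.
Lower quotas: North 1, South 1, East 1, West 1, Central 3, Coastal 5, Highland 0 (sum 12, leaving 4 seats).
Remainders in descending order: Highland 0.9567, East 0.7707, Coastal 0.7629, North 0.6211, South 0.3922, West 0.3337, Central 0.1628.
Largest remainders: Highland, East, Coastal, North receive the extra seats.

North: 2, South: 1, East: 2, West: 1, Central: 3, Coastal: 6, Highland: 1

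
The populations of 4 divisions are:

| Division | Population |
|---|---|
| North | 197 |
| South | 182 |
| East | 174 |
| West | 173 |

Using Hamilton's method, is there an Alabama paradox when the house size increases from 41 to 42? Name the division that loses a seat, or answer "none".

At 41 seats: North 11, South 10, East 10, West 10.
At 42 seats: North 11, South 11, East 10, West 10.
No division's allocation decreased.

none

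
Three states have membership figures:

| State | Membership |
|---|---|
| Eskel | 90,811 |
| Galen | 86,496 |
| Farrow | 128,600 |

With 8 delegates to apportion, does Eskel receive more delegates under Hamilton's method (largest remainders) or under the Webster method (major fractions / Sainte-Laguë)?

Hamilton: Eskel 3, Galen 2, Farrow 3.
Webster: Eskel 2, Galen 2, Farrow 4.
Eskel gets 3 under Hamilton and 2 under Webster.

Hamilton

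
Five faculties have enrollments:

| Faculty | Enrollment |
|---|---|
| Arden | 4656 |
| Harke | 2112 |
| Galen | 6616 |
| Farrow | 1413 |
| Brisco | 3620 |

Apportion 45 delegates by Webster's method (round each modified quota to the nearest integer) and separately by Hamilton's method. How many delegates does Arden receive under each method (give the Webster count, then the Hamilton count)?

Webster: Arden 12, Harke 5, Galen 16, Farrow 3, Brisco 9.
Hamilton: Arden 11, Harke 5, Galen 16, Farrow 4, Brisco 9.
Arden gets 12 under Webster and 11 under Hamilton.

12 and 11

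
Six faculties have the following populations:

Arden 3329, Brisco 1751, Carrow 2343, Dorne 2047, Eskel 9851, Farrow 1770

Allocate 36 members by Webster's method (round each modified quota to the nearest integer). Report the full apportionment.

Standard divisor 21091/36 ≈ 585.861; standard quotas: Arden 5.682, Brisco 2.989, Carrow 3.999, Dorne 3.494, Eskel 16.815, Farrow 3.021.
Rounding to the nearest integer gives Arden 6, Brisco 3, Carrow 4, Dorne 3, Eskel 17, Farrow 3 — total 36, matching the house size, so no adjustment is needed.

Arden 6, Brisco 3, Carrow 4, Dorne 3, Eskel 17, Farrow 3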